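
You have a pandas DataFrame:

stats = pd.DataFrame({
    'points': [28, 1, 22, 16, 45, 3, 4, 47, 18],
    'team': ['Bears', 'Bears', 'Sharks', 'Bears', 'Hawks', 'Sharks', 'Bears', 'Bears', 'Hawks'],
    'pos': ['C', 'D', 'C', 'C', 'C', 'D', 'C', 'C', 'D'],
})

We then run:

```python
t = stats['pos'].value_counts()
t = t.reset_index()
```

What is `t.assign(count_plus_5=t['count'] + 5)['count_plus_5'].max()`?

value_counts of pos:
pos
C    6
D    3
Name: count, dtype: int64
reset_index():
  pos  count
0   C      6
1   D      3
add column count_plus_5 = t['count'] + 5:
  pos  count  count_plus_5
0   C      6            11
1   D      3             8
Taking the max of column 'count_plus_5' gives 11.

11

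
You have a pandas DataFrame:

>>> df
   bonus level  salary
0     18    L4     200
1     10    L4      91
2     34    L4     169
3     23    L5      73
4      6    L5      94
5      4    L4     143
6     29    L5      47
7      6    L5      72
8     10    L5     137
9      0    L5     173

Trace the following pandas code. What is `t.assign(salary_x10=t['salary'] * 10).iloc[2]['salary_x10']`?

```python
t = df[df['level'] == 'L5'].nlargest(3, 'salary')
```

940

filter rows where level == 'L5':
   bonus level  salary
3     23    L5      73
4      6    L5      94
6     29    L5      47
7      6    L5      72
8     10    L5     137
9      0    L5     173
take 3 rows with largest salary:
   bonus level  salary
9      0    L5     173
8     10    L5     137
4      6    L5      94
add column salary_x10 = t['salary'] * 10:
   bonus level  salary  salary_x10
9      0    L5     173        1730
8     10    L5     137        1370
4      6    L5      94         940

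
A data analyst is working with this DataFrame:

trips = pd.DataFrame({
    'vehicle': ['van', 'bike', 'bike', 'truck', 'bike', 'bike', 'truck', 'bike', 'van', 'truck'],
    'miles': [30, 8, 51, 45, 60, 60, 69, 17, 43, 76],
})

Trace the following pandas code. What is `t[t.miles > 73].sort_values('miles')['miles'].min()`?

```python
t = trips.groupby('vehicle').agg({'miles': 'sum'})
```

group by vehicle, sum of miles:
         miles
vehicle       
bike       196
truck      190
van         73
filter rows where miles > 73:
         miles
vehicle       
bike       196
truck      190
sort by miles:
         miles
vehicle       
truck      190
bike       196
Taking the min of column 'miles' gives 190.

190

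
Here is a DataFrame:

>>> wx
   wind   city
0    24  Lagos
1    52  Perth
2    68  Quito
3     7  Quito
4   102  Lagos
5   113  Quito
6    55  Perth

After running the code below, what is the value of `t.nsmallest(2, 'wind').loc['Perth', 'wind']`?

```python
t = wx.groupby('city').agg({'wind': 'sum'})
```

group by city, sum of wind:
       wind
city       
Lagos   126
Perth   107
Quito   188
take 2 rows with smallest wind:
       wind
city       
Perth   107
Lagos   126

107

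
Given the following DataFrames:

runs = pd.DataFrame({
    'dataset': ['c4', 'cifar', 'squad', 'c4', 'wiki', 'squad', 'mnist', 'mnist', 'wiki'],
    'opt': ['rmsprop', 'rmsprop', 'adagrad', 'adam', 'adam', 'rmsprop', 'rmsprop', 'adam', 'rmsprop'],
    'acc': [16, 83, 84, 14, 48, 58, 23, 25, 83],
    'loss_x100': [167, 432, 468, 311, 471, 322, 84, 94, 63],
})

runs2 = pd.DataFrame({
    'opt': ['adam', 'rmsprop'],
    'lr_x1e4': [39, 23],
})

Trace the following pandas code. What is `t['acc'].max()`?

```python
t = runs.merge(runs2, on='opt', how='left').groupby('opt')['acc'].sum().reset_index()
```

merge on 'opt' (how='left') → 9 rows:
  dataset      opt  acc  loss_x100  lr_x1e4
0      c4  rmsprop   16        167     23.0
1   cifar  rmsprop   83        432     23.0
2   squad  adagrad   84        468      NaN
3      c4     adam   14        311     39.0
4    wiki     adam   48        471     39.0
5   squad  rmsprop   58        322     23.0
6   mnist  rmsprop   23         84     23.0
7   mnist     adam   25         94     39.0
8    wiki  rmsprop   83         63     23.0
group by opt, sum of acc:
opt
adagrad     84
adam        87
rmsprop    263
Name: acc, dtype: int64
reset_index():
       opt  acc
0  adagrad   84
1     adam   87
2  rmsprop  263
Then the max of column 'acc': 263

263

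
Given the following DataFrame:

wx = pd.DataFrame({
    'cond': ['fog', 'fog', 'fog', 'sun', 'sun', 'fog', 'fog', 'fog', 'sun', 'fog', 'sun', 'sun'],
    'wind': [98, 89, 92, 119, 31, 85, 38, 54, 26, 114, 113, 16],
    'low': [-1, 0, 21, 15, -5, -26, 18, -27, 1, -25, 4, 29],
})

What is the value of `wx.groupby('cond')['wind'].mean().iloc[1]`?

61.0

group by cond, mean of wind:
cond
fog    81.428571
sun    61.000000
Name: wind, dtype: float64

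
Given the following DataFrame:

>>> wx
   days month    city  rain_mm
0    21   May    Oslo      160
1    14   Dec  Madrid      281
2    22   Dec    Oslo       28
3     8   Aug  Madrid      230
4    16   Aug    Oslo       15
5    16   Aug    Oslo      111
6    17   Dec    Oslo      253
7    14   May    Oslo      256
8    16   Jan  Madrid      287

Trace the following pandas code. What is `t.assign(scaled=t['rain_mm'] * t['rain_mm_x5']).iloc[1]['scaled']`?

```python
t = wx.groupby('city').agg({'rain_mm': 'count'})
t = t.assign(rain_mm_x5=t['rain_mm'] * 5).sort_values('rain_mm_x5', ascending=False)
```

group by city, count of rain_mm:
        rain_mm
city           
Madrid        3
Oslo          6
add column rain_mm_x5 = t['rain_mm'] * 5:
        rain_mm  rain_mm_x5
city                       
Madrid        3          15
Oslo          6          30
sort by rain_mm_x5 descending:
        rain_mm  rain_mm_x5
city                       
Oslo          6          30
Madrid        3          15
add column scaled = t['rain_mm'] * t['rain_mm_x5']:
        rain_mm  rain_mm_x5  scaled
city                               
Oslo          6          30     180
Madrid        3          15      45
Reading off the value at position 1, column 'scaled', we get 45.

45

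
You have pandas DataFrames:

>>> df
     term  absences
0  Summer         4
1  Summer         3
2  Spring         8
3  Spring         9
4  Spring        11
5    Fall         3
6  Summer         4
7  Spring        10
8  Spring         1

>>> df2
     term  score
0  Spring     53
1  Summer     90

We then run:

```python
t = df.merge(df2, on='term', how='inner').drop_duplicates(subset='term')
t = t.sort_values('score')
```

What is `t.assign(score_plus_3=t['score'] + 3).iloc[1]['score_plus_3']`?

93

merge on 'term' (how='inner') → 8 rows:
     term  absences  score
0  Summer         4     90
1  Summer         3     90
2  Spring         8     53
3  Spring         9     53
4  Spring        11     53
5  Summer         4     90
6  Spring        10     53
7  Spring         1     53
drop duplicate term (keep=first):
     term  absences  score
0  Summer         4     90
2  Spring         8     53
sort by score:
     term  absences  score
2  Spring         8     53
0  Summer         4     90
add column score_plus_3 = t['score'] + 3:
     term  absences  score  score_plus_3
2  Spring         8     53            56
0  Summer         4     90            93
So iloc[1]['score_plus_3'] = 93.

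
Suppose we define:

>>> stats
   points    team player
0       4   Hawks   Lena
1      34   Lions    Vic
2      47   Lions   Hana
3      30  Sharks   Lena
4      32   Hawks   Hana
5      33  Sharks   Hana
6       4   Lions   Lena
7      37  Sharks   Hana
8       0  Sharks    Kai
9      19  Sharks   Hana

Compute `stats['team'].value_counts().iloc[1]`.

value_counts of team:
team
Sharks    5
Lions     3
Hawks     2
Name: count, dtype: int64
Reading off the value at position 1, we get 3.

3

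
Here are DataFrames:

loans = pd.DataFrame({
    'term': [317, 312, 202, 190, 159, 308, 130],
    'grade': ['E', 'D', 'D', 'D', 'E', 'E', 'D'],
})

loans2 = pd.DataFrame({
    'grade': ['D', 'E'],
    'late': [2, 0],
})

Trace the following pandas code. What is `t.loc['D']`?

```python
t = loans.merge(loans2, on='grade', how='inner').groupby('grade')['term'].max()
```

merge on 'grade' (how='inner') → 7 rows:
   term grade  late
0   317     E     0
1   312     D     2
2   202     D     2
3   190     D     2
4   159     E     0
5   308     E     0
6   130     D     2
group by grade, max of term:
grade
D    312
E    317
Name: term, dtype: int64
Then the value at index 'D': 312

312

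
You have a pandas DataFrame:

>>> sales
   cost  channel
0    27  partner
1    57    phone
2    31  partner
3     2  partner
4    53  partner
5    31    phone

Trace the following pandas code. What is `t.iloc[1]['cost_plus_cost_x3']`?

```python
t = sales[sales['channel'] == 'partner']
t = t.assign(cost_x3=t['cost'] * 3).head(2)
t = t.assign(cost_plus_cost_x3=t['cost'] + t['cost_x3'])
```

124

filter rows where channel == 'partner':
   cost  channel
0    27  partner
2    31  partner
3     2  partner
4    53  partner
add column cost_x3 = t['cost'] * 3:
   cost  channel  cost_x3
0    27  partner       81
2    31  partner       93
3     2  partner        6
4    53  partner      159
take first 2 rows:
   cost  channel  cost_x3
0    27  partner       81
2    31  partner       93
add column cost_plus_cost_x3 = t['cost'] + t['cost_x3']:
   cost  channel  cost_x3  cost_plus_cost_x3
0    27  partner       81                108
2    31  partner       93                124
Reading off the value at position 1, column 'cost_plus_cost_x3', we get 124.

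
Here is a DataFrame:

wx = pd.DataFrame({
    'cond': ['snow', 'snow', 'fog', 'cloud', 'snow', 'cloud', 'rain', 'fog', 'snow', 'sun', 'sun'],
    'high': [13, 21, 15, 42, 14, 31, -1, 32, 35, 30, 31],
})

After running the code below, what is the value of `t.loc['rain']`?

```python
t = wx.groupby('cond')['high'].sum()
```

group by cond, sum of high:
cond
cloud    73
fog      47
rain     -1
snow     83
sun      61
Name: high, dtype: int64
Finally, value at index 'rain' = -1.

-1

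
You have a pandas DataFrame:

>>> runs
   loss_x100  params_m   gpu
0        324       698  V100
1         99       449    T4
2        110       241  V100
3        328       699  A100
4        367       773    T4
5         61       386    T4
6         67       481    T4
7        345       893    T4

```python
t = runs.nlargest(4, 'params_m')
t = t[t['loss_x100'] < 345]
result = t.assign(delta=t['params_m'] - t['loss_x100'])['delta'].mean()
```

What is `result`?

take 4 rows with largest params_m:
   loss_x100  params_m   gpu
7        345       893    T4
4        367       773    T4
3        328       699  A100
0        324       698  V100
filter rows where loss_x100 < 345:
   loss_x100  params_m   gpu
3        328       699  A100
0        324       698  V100
add column delta = t['params_m'] - t['loss_x100']:
   loss_x100  params_m   gpu  delta
3        328       699  A100    371
0        324       698  V100    374
Taking the mean of column 'delta' gives 372.5.

372.5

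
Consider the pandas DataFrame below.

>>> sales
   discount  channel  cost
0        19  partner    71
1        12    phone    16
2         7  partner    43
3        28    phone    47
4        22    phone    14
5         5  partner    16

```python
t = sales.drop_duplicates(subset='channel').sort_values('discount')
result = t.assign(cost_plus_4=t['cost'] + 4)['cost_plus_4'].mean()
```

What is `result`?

drop duplicate channel (keep=first):
   discount  channel  cost
0        19  partner    71
1        12    phone    16
sort by discount:
   discount  channel  cost
1        12    phone    16
0        19  partner    71
add column cost_plus_4 = t['cost'] + 4:
   discount  channel  cost  cost_plus_4
1        12    phone    16           20
0        19  partner    71           75
Then the mean of column 'cost_plus_4': 47.5

47.5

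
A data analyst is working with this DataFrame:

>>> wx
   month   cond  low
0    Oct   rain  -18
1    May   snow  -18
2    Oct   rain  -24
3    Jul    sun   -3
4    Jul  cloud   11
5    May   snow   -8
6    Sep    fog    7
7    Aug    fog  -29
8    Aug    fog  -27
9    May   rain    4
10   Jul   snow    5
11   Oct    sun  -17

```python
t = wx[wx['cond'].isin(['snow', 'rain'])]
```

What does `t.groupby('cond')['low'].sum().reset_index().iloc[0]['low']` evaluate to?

-38

filter rows where cond in ['snow', 'rain']:
   month  cond  low
0    Oct  rain  -18
1    May  snow  -18
2    Oct  rain  -24
5    May  snow   -8
9    May  rain    4
10   Jul  snow    5
group by cond, sum of low:
cond
rain   -38
snow   -21
Name: low, dtype: int64
reset_index():
   cond  low
0  rain  -38
1  snow  -21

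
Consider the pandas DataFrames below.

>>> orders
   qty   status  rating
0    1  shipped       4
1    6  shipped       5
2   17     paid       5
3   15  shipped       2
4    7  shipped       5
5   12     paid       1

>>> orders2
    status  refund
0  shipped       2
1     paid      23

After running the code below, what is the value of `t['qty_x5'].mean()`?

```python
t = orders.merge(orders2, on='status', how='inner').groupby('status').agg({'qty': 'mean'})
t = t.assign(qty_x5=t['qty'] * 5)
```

merge on 'status' (how='inner') → 6 rows:
   qty   status  rating  refund
0    1  shipped       4       2
1    6  shipped       5       2
2   17     paid       5      23
3   15  shipped       2       2
4    7  shipped       5       2
5   12     paid       1      23
group by status, mean of qty:
           qty
status        
paid     14.50
shipped   7.25
add column qty_x5 = t['qty'] * 5:
           qty  qty_x5
status                
paid     14.50   72.50
shipped   7.25   36.25

54.375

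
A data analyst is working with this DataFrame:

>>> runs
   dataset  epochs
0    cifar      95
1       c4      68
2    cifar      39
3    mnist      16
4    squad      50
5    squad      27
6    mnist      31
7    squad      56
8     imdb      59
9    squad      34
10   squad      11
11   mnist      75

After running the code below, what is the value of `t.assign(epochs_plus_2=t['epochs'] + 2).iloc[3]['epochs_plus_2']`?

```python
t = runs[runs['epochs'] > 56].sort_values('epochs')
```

filter rows where epochs > 56:
   dataset  epochs
0    cifar      95
1       c4      68
8     imdb      59
11   mnist      75
sort by epochs:
   dataset  epochs
8     imdb      59
1       c4      68
11   mnist      75
0    cifar      95
add column epochs_plus_2 = t['epochs'] + 2:
   dataset  epochs  epochs_plus_2
8     imdb      59             61
1       c4      68             70
11   mnist      75             77
0    cifar      95             97
Reading off the value at position 3, column 'epochs_plus_2', we get 97.

97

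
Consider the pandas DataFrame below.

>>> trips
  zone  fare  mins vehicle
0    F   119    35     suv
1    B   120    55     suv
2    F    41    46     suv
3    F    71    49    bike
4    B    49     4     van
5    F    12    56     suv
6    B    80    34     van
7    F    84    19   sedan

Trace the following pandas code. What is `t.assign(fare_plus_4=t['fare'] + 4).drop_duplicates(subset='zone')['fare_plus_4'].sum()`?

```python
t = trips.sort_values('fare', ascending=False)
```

247

sort by fare descending:
  zone  fare  mins vehicle
1    B   120    55     suv
0    F   119    35     suv
7    F    84    19   sedan
6    B    80    34     van
3    F    71    49    bike
4    B    49     4     van
2    F    41    46     suv
5    F    12    56     suv
add column fare_plus_4 = t['fare'] + 4:
  zone  fare  mins vehicle  fare_plus_4
1    B   120    55     suv          124
0    F   119    35     suv          123
7    F    84    19   sedan           88
6    B    80    34     van           84
3    F    71    49    bike           75
4    B    49     4     van           53
2    F    41    46     suv           45
5    F    12    56     suv           16
drop duplicate zone (keep=first):
  zone  fare  mins vehicle  fare_plus_4
1    B   120    55     suv          124
0    F   119    35     suv          123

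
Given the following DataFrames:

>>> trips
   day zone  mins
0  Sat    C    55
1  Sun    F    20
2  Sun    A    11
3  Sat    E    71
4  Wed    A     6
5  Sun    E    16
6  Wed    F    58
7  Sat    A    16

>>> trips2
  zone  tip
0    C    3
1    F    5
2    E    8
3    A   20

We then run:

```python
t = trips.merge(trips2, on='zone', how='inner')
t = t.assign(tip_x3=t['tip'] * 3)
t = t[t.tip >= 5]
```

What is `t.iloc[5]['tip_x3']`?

15

merge on 'zone' (how='inner') → 8 rows:
   day zone  mins  tip
0  Sat    C    55    3
1  Sun    F    20    5
2  Sun    A    11   20
3  Sat    E    71    8
4  Wed    A     6   20
5  Sun    E    16    8
6  Wed    F    58    5
7  Sat    A    16   20
add column tip_x3 = t['tip'] * 3:
   day zone  mins  tip  tip_x3
0  Sat    C    55    3       9
1  Sun    F    20    5      15
2  Sun    A    11   20      60
3  Sat    E    71    8      24
4  Wed    A     6   20      60
5  Sun    E    16    8      24
6  Wed    F    58    5      15
7  Sat    A    16   20      60
filter rows where tip >= 5:
   day zone  mins  tip  tip_x3
1  Sun    F    20    5      15
2  Sun    A    11   20      60
3  Sat    E    71    8      24
4  Wed    A     6   20      60
5  Sun    E    16    8      24
6  Wed    F    58    5      15
7  Sat    A    16   20      60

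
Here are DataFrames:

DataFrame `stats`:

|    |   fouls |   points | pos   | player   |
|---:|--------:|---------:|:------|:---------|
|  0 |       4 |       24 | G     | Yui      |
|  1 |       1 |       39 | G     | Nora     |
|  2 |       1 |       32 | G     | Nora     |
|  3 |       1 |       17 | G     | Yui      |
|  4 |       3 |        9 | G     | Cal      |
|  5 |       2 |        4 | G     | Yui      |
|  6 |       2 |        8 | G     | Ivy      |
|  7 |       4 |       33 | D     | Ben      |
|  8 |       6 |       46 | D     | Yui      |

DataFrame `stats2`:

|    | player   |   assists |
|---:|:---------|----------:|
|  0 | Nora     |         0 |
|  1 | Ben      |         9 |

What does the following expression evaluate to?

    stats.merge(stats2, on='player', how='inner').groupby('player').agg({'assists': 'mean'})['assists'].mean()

merge on 'player' (how='inner') → 3 rows:
   fouls  points pos player  assists
0      1      39   G   Nora        0
1      1      32   G   Nora        0
2      4      33   D    Ben        9
group by player, mean of assists:
        assists
player         
Ben         9.0
Nora        0.0
Taking the mean of column 'assists' gives 4.5.

4.5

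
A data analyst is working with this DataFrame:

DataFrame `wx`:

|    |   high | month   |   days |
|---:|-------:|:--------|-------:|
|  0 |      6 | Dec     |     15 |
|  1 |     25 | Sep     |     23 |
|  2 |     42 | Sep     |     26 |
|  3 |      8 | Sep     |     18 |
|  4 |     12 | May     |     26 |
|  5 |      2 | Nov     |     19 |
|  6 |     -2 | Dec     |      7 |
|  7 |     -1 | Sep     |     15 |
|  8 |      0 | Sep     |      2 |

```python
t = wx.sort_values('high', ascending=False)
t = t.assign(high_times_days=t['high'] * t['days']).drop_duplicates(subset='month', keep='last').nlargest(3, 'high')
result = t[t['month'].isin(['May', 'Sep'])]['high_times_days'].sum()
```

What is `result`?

297

sort by high descending:
   high month  days
2    42   Sep    26
1    25   Sep    23
4    12   May    26
3     8   Sep    18
0     6   Dec    15
5     2   Nov    19
8     0   Sep     2
7    -1   Sep    15
6    -2   Dec     7
add column high_times_days = t['high'] * t['days']:
   high month  days  high_times_days
2    42   Sep    26             1092
1    25   Sep    23              575
4    12   May    26              312
3     8   Sep    18              144
0     6   Dec    15               90
5     2   Nov    19               38
8     0   Sep     2                0
7    -1   Sep    15              -15
6    -2   Dec     7              -14
drop duplicate month (keep=last):
   high month  days  high_times_days
4    12   May    26              312
5     2   Nov    19               38
7    -1   Sep    15              -15
6    -2   Dec     7              -14
take 3 rows with largest high:
   high month  days  high_times_days
4    12   May    26              312
5     2   Nov    19               38
7    -1   Sep    15              -15
filter rows where month in ['May', 'Sep']:
   high month  days  high_times_days
4    12   May    26              312
7    -1   Sep    15              -15
So sum() = 297.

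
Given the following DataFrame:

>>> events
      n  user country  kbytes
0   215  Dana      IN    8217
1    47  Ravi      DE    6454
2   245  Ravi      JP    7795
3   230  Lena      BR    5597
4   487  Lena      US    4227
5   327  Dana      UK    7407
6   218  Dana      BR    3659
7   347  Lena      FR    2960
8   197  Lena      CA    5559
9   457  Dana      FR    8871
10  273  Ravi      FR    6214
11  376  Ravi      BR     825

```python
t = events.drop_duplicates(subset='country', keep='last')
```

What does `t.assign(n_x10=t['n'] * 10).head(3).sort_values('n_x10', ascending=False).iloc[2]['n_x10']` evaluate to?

drop duplicate country (keep=last):
      n  user country  kbytes
0   215  Dana      IN    8217
1    47  Ravi      DE    6454
2   245  Ravi      JP    7795
4   487  Lena      US    4227
5   327  Dana      UK    7407
8   197  Lena      CA    5559
10  273  Ravi      FR    6214
11  376  Ravi      BR     825
add column n_x10 = t['n'] * 10:
      n  user country  kbytes  n_x10
0   215  Dana      IN    8217   2150
1    47  Ravi      DE    6454    470
2   245  Ravi      JP    7795   2450
4   487  Lena      US    4227   4870
5   327  Dana      UK    7407   3270
8   197  Lena      CA    5559   1970
10  273  Ravi      FR    6214   2730
11  376  Ravi      BR     825   3760
take first 3 rows:
     n  user country  kbytes  n_x10
0  215  Dana      IN    8217   2150
1   47  Ravi      DE    6454    470
2  245  Ravi      JP    7795   2450
sort by n_x10 descending:
     n  user country  kbytes  n_x10
2  245  Ravi      JP    7795   2450
0  215  Dana      IN    8217   2150
1   47  Ravi      DE    6454    470

470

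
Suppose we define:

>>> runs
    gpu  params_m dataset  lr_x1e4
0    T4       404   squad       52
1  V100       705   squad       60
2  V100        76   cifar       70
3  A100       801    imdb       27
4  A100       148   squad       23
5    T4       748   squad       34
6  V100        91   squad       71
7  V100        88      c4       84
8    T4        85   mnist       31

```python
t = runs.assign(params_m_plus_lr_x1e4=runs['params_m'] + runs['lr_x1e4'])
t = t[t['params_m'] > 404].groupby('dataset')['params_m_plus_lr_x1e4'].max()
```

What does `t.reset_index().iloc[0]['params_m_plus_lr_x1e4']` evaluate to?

add column params_m_plus_lr_x1e4 = runs['params_m'] + runs['lr_x1e4']:
    gpu  params_m dataset  lr_x1e4  params_m_plus_lr_x1e4
0    T4       404   squad       52                    456
1  V100       705   squad       60                    765
2  V100        76   cifar       70                    146
3  A100       801    imdb       27                    828
4  A100       148   squad       23                    171
5    T4       748   squad       34                    782
6  V100        91   squad       71                    162
7  V100        88      c4       84                    172
8    T4        85   mnist       31                    116
filter rows where params_m > 404:
    gpu  params_m dataset  lr_x1e4  params_m_plus_lr_x1e4
1  V100       705   squad       60                    765
3  A100       801    imdb       27                    828
5    T4       748   squad       34                    782
group by dataset, max of params_m_plus_lr_x1e4:
dataset
imdb     828
squad    782
Name: params_m_plus_lr_x1e4, dtype: int64
reset_index():
  dataset  params_m_plus_lr_x1e4
0    imdb                    828
1   squad                    782
The value at position 0, column 'params_m_plus_lr_x1e4' is 828.

828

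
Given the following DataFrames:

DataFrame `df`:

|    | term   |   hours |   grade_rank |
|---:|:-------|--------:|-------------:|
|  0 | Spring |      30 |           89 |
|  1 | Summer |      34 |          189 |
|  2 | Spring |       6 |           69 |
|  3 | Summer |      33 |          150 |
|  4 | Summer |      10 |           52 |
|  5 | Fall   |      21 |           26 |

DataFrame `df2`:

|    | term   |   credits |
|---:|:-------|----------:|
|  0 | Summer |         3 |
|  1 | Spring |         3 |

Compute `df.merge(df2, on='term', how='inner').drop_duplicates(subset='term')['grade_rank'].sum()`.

278

merge on 'term' (how='inner') → 5 rows:
     term  hours  grade_rank  credits
0  Spring     30          89        3
1  Summer     34         189        3
2  Spring      6          69        3
3  Summer     33         150        3
4  Summer     10          52        3
drop duplicate term (keep=first):
     term  hours  grade_rank  credits
0  Spring     30          89        3
1  Summer     34         189        3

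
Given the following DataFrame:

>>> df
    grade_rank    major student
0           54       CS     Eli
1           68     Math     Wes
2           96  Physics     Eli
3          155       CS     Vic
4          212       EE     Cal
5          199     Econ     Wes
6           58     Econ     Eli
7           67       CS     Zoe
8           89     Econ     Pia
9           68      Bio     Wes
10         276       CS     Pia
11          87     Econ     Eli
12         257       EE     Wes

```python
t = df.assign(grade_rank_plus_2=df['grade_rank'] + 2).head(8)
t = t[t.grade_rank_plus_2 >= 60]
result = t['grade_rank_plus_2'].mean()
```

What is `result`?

add column grade_rank_plus_2 = df['grade_rank'] + 2:
    grade_rank    major student  grade_rank_plus_2
0           54       CS     Eli                 56
1           68     Math     Wes                 70
2           96  Physics     Eli                 98
3          155       CS     Vic                157
4          212       EE     Cal                214
5          199     Econ     Wes                201
6           58     Econ     Eli                 60
7           67       CS     Zoe                 69
8           89     Econ     Pia                 91
9           68      Bio     Wes                 70
10         276       CS     Pia                278
11          87     Econ     Eli                 89
12         257       EE     Wes                259
take first 8 rows:
   grade_rank    major student  grade_rank_plus_2
0          54       CS     Eli                 56
1          68     Math     Wes                 70
2          96  Physics     Eli                 98
3         155       CS     Vic                157
4         212       EE     Cal                214
5         199     Econ     Wes                201
6          58     Econ     Eli                 60
7          67       CS     Zoe                 69
filter rows where grade_rank_plus_2 >= 60:
   grade_rank    major student  grade_rank_plus_2
1          68     Math     Wes                 70
2          96  Physics     Eli                 98
3         155       CS     Vic                157
4         212       EE     Cal                214
5         199     Econ     Wes                201
6          58     Econ     Eli                 60
7          67       CS     Zoe                 69
The mean of column 'grade_rank_plus_2' is 124.142857143.

124.142857143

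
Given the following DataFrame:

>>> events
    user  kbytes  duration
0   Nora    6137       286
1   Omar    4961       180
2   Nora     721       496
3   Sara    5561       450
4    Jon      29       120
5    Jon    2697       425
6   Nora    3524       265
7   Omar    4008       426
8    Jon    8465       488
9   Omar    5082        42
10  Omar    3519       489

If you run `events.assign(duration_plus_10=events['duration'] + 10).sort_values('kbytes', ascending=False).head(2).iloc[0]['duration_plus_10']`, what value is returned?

498

add column duration_plus_10 = events['duration'] + 10:
    user  kbytes  duration  duration_plus_10
0   Nora    6137       286               296
1   Omar    4961       180               190
2   Nora     721       496               506
3   Sara    5561       450               460
4    Jon      29       120               130
5    Jon    2697       425               435
6   Nora    3524       265               275
7   Omar    4008       426               436
8    Jon    8465       488               498
9   Omar    5082        42                52
10  Omar    3519       489               499
sort by kbytes descending:
    user  kbytes  duration  duration_plus_10
8    Jon    8465       488               498
0   Nora    6137       286               296
3   Sara    5561       450               460
9   Omar    5082        42                52
1   Omar    4961       180               190
7   Omar    4008       426               436
6   Nora    3524       265               275
10  Omar    3519       489               499
5    Jon    2697       425               435
2   Nora     721       496               506
4    Jon      29       120               130
take first 2 rows:
   user  kbytes  duration  duration_plus_10
8   Jon    8465       488               498
0  Nora    6137       286               296
The value at position 0, column 'duration_plus_10' is 498.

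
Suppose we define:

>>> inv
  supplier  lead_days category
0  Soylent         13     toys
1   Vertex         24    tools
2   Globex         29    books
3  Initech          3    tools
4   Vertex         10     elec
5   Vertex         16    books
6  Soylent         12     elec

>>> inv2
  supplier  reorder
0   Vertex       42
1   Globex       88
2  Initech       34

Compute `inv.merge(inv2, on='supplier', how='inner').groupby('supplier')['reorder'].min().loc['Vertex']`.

42

merge on 'supplier' (how='inner') → 5 rows:
  supplier  lead_days category  reorder
0   Vertex         24    tools       42
1   Globex         29    books       88
2  Initech          3    tools       34
3   Vertex         10     elec       42
4   Vertex         16    books       42
group by supplier, min of reorder:
supplier
Globex     88
Initech    34
Vertex     42
Name: reorder, dtype: int64
Reading off the value at index 'Vertex', we get 42.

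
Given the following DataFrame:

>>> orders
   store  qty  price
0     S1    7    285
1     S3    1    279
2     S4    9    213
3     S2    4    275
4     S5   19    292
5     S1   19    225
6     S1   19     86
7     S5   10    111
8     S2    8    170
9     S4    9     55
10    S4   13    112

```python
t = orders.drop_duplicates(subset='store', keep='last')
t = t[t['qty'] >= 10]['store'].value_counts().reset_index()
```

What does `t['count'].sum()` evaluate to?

drop duplicate store (keep=last):
   store  qty  price
1     S3    1    279
6     S1   19     86
7     S5   10    111
8     S2    8    170
10    S4   13    112
filter rows where qty >= 10:
   store  qty  price
6     S1   19     86
7     S5   10    111
10    S4   13    112
value_counts of store:
store
S1    1
S5    1
S4    1
Name: count, dtype: int64
reset_index():
  store  count
0    S1      1
1    S5      1
2    S4      1
The sum of column 'count' is 3.

3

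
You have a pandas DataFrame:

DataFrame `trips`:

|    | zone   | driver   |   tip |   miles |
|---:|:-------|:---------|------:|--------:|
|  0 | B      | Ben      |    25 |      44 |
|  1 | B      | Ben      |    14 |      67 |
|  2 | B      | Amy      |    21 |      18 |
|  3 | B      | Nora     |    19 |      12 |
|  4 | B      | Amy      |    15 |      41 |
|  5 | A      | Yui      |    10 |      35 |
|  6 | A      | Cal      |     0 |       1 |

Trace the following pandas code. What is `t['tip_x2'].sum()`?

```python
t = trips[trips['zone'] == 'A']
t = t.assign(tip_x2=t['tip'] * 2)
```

filter rows where zone == 'A':
  zone driver  tip  miles
5    A    Yui   10     35
6    A    Cal    0      1
add column tip_x2 = t['tip'] * 2:
  zone driver  tip  miles  tip_x2
5    A    Yui   10     35      20
6    A    Cal    0      1       0
Finally, sum of column 'tip_x2' = 20.

20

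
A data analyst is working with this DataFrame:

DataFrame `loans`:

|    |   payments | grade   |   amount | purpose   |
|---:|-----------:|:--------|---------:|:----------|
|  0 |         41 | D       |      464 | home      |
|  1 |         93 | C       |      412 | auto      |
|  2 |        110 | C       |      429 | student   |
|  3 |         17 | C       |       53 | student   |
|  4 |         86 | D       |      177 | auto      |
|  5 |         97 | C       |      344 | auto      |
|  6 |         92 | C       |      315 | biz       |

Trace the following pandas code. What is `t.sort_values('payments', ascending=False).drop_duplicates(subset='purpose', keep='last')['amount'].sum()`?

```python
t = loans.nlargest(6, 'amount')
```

1385

take 6 rows with largest amount:
   payments grade  amount  purpose
0        41     D     464     home
2       110     C     429  student
1        93     C     412     auto
5        97     C     344     auto
6        92     C     315      biz
4        86     D     177     auto
sort by payments descending:
   payments grade  amount  purpose
2       110     C     429  student
5        97     C     344     auto
1        93     C     412     auto
6        92     C     315      biz
4        86     D     177     auto
0        41     D     464     home
drop duplicate purpose (keep=last):
   payments grade  amount  purpose
2       110     C     429  student
6        92     C     315      biz
4        86     D     177     auto
0        41     D     464     home
Finally, sum of column 'amount' = 1385.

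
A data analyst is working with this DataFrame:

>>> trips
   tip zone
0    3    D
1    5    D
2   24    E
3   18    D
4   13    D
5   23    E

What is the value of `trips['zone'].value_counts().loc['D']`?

value_counts of zone:
zone
D    4
E    2
Name: count, dtype: int64
Reading off the value at index 'D', we get 4.

4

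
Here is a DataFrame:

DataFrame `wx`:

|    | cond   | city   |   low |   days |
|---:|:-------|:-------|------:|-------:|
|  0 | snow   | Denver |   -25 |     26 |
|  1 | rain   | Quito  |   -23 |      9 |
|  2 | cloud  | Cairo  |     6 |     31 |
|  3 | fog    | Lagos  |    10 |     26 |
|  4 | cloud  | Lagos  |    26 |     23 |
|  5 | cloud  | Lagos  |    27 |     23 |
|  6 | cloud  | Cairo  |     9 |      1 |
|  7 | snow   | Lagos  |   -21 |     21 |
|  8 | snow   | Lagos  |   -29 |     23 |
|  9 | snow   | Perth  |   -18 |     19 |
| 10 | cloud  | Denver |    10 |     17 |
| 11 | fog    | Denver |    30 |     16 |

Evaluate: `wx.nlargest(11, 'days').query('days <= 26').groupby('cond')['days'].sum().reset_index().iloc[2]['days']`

9

take 11 rows with largest days:
     cond    city  low  days
2   cloud   Cairo    6    31
0    snow  Denver  -25    26
3     fog   Lagos   10    26
4   cloud   Lagos   26    23
5   cloud   Lagos   27    23
8    snow   Lagos  -29    23
7    snow   Lagos  -21    21
9    snow   Perth  -18    19
10  cloud  Denver   10    17
11    fog  Denver   30    16
1    rain   Quito  -23     9
filter rows where days <= 26:
     cond    city  low  days
0    snow  Denver  -25    26
3     fog   Lagos   10    26
4   cloud   Lagos   26    23
5   cloud   Lagos   27    23
8    snow   Lagos  -29    23
7    snow   Lagos  -21    21
9    snow   Perth  -18    19
10  cloud  Denver   10    17
11    fog  Denver   30    16
1    rain   Quito  -23     9
group by cond, sum of days:
cond
cloud    63
fog      42
rain      9
snow     89
Name: days, dtype: int64
reset_index():
    cond  days
0  cloud    63
1    fog    42
2   rain     9
3   snow    89
Reading off the value at position 2, column 'days', we get 9.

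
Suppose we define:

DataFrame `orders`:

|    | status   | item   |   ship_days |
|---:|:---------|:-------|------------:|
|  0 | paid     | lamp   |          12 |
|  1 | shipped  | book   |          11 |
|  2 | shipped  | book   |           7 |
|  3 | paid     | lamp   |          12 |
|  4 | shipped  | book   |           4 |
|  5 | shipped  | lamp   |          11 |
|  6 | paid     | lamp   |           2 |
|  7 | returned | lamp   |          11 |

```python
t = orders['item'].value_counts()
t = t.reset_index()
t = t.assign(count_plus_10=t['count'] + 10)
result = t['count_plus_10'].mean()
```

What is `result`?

value_counts of item:
item
lamp    5
book    3
Name: count, dtype: int64
reset_index():
   item  count
0  lamp      5
1  book      3
add column count_plus_10 = t['count'] + 10:
   item  count  count_plus_10
0  lamp      5             15
1  book      3             13
Taking the mean of column 'count_plus_10' gives 14.0.

14.0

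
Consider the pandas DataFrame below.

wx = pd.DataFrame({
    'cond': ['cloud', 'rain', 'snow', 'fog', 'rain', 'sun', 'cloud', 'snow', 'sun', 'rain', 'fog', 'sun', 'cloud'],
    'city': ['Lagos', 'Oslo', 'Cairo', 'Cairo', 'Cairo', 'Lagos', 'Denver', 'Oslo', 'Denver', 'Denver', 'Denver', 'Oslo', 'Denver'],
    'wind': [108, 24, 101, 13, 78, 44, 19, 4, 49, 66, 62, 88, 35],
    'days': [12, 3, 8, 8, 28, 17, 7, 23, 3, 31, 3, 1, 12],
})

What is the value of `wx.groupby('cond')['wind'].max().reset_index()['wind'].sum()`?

group by cond, max of wind:
cond
cloud    108
fog       62
rain      78
snow     101
sun       88
Name: wind, dtype: int64
reset_index():
    cond  wind
0  cloud   108
1    fog    62
2   rain    78
3   snow   101
4    sun    88
sum of column 'wind' → 437

437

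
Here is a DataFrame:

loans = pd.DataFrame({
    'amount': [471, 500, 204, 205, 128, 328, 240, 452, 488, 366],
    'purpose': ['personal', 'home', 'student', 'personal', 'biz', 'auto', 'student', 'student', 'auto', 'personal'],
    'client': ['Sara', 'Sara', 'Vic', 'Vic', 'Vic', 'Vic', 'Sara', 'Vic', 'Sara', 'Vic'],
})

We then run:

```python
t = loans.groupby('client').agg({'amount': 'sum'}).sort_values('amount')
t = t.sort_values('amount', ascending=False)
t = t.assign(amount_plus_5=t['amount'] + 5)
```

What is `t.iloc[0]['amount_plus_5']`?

group by client, sum of amount:
        amount
client        
Sara      1699
Vic       1683
sort by amount:
        amount
client        
Vic       1683
Sara      1699
sort by amount descending:
        amount
client        
Sara      1699
Vic       1683
add column amount_plus_5 = t['amount'] + 5:
        amount  amount_plus_5
client                       
Sara      1699           1704
Vic       1683           1688
value at position 0, column 'amount_plus_5' → 1704

1704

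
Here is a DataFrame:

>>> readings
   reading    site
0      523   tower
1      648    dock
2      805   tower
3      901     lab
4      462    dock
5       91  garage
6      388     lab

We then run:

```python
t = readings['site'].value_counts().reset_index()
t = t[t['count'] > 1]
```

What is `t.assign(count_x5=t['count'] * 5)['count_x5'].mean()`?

value_counts of site:
site
tower     2
dock      2
lab       2
garage    1
Name: count, dtype: int64
reset_index():
     site  count
0   tower      2
1    dock      2
2     lab      2
3  garage      1
filter rows where count > 1:
    site  count
0  tower      2
1   dock      2
2    lab      2
add column count_x5 = t['count'] * 5:
    site  count  count_x5
0  tower      2        10
1   dock      2        10
2    lab      2        10

10.0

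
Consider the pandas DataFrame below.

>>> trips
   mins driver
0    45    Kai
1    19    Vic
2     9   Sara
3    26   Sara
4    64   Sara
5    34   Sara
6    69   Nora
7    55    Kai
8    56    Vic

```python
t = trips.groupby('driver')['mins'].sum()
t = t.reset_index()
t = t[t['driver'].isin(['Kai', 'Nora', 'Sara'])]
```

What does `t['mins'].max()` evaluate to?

group by driver, sum of mins:
driver
Kai     100
Nora     69
Sara    133
Vic      75
Name: mins, dtype: int64
reset_index():
  driver  mins
0    Kai   100
1   Nora    69
2   Sara   133
3    Vic    75
filter rows where driver in ['Kai', 'Nora', 'Sara']:
  driver  mins
0    Kai   100
1   Nora    69
2   Sara   133
Finally, max of column 'mins' = 133.

133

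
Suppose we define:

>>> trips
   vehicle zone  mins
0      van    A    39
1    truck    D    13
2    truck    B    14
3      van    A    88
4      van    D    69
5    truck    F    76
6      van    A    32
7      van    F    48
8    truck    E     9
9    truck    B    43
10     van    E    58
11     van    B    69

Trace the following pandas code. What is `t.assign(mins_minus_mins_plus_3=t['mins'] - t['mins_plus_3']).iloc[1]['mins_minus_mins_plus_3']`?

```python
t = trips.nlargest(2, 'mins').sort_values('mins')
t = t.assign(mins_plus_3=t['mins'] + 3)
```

take 2 rows with largest mins:
  vehicle zone  mins
3     van    A    88
5   truck    F    76
sort by mins:
  vehicle zone  mins
5   truck    F    76
3     van    A    88
add column mins_plus_3 = t['mins'] + 3:
  vehicle zone  mins  mins_plus_3
5   truck    F    76           79
3     van    A    88           91
add column mins_minus_mins_plus_3 = t['mins'] - t['mins_plus_3']:
  vehicle zone  mins  mins_plus_3  mins_minus_mins_plus_3
5   truck    F    76           79                      -3
3     van    A    88           91                      -3
Hence -3.

-3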